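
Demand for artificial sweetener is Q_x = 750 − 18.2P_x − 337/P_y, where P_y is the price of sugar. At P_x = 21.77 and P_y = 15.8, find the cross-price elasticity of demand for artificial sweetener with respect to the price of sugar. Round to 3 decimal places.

0.064

At P_x = 21.77 and P_y = 15.8: Q_x = 332.457.
∂Q_x/∂P_y = 337/P_y² = 1.3499.
ε = (∂Q_x/∂P_y)(P_y/Q_x) = 1.3499 × (15.8/332.457) ≈ 0.064.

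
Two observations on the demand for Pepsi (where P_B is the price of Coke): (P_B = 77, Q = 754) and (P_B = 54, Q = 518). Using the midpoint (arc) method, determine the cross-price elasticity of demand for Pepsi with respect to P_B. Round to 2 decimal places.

1.06

ΔQ_A = 518 − 754 = -236; ΔP_B = 54 − 77 = -23.
Midpoints: Q̄_A = 636.0, P̄_B = 65.50.
ε = (ΔQ_A/Q̄_A)/(ΔP_B/P̄_B) = (-236/636.0)/(-23/65.50) ≈ 1.06.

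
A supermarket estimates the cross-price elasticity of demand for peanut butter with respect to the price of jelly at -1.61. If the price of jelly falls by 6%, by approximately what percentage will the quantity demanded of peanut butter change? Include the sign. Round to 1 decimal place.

%ΔQ ≈ ε × %ΔP of jelly = -1.61 × (-6%) = 9.7%.
Demand for peanut butter rises by about 9.7%.

9.7%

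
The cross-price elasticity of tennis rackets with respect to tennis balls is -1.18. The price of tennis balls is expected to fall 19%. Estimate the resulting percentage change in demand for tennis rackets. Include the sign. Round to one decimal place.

%ΔQ ≈ ε × %ΔP of tennis balls = -1.18 × (-19%) = 22.4%.

22.4%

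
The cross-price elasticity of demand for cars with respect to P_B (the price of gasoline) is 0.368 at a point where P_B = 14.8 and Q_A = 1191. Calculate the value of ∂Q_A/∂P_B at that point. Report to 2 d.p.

ε = (∂Q_A/∂P_B)·(P_B/Q_A) ⇒ ∂Q_A/∂P_B = ε·Q_A/P_B = 0.368 × 1191/14.8 ≈ 29.61.

29.61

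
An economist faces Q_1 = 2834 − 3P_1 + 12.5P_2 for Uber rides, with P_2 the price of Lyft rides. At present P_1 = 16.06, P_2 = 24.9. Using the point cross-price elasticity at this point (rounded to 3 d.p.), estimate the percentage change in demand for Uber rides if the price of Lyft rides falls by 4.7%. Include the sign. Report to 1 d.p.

At P_1 = 16.06, P_2 = 24.9: Q_1 = 3097.07.
∂Q_1/∂P_2 = 12.5.
ε = (∂Q_1/∂P_2)(P_2/Q_1) = 12.5000 × 24.9/3097.07 ≈ 0.100.
%ΔQ_1 ≈ ε × %ΔP_2 = 0.100 × (-4.7%) = -0.5%.

-0.5%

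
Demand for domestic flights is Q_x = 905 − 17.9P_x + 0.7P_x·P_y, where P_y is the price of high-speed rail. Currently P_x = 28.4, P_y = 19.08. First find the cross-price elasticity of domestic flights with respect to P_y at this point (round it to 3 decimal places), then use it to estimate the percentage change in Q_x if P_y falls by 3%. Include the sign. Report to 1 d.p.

At P_x = 28.4, P_y = 19.08: Q_x = 775.950.
∂Q_x/∂P_y = 0.7P_x = 19.8800.
ε = (∂Q_x/∂P_y)(P_y/Q_x) = 19.8800 × 19.08/775.950 ≈ 0.489.
%ΔQ_x ≈ ε × %ΔP_y = 0.489 × (-3%) = -1.5%.

-1.5%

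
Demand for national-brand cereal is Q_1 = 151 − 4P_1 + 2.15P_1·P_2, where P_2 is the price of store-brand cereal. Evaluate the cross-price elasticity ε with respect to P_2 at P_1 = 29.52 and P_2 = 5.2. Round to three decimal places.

0.909

At P_1 = 29.52 and P_2 = 5.2: Q_1 = 362.954.
∂Q_1/∂P_2 = 2.15P_1 = 2.15(29.52) = 63.4680.
ε = (∂Q_1/∂P_2)(P_2/Q_1) = 63.4680 × (5.2/362.954) ≈ 0.909.
ε > 0: substitutes.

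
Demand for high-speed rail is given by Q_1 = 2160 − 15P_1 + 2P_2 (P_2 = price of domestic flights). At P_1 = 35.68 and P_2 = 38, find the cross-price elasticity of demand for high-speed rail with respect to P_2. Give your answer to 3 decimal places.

At P_1 = 35.68 and P_2 = 38: Q_1 = 1700.8.
∂Q_1/∂P_2 = 2.
ε = (∂Q_1/∂P_2)(P_2/Q_1) = 2 × (38/1700.8) ≈ 0.045.

0.045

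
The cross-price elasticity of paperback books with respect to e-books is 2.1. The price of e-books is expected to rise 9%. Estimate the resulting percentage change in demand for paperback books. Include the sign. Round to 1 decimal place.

18.9%

%ΔQ ≈ ε × %ΔP of e-books = 2.1 × (9%) = 18.9%.
Demand for paperback books rises by about 18.9%.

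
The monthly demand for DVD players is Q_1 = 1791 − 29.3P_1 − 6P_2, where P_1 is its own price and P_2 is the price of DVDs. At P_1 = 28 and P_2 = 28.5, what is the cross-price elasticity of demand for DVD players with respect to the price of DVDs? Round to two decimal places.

At P_1 = 28 and P_2 = 28.5: Q_1 = 799.6.
∂Q_1/∂P_2 = -6.
ε = (∂Q_1/∂P_2)(P_2/Q_1) = -6 × (28.5/799.6) ≈ -0.21.
Since ε < 0, DVD players and DVDs are complements.

-0.21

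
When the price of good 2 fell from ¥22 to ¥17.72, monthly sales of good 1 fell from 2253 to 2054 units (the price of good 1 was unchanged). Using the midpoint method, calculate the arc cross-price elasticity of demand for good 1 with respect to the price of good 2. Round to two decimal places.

ΔQ_1 = 2054 − 2253 = -199; ΔP_2 = 17.72 − 22 = -4.28.
Midpoints: Q̄_1 = 2153.5, P̄_2 = 19.86.
ε = (ΔQ_1/Q̄_1)/(ΔP_2/P̄_2) = (-199/2153.5)/(-4.28/19.86) ≈ 0.43.
ε > 0: good 1 and good 2 are substitutes.

0.43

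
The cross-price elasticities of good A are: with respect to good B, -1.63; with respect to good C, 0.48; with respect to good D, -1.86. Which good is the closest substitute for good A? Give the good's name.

Substitutes have ε > 0. Among the positive values, 0.48 (good C) is largest.

good C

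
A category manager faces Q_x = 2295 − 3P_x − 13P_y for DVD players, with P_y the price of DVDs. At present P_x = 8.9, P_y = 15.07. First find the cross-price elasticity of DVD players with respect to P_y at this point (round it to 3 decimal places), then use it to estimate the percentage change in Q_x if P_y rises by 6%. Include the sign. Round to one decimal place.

At P_x = 8.9, P_y = 15.07: Q_x = 2072.39.
∂Q_x/∂P_y = -13.
ε = (∂Q_x/∂P_y)(P_y/Q_x) = -13.0000 × 15.07/2072.39 ≈ -0.095.
%ΔQ_x ≈ ε × %ΔP_y = -0.095 × (6%) = -0.6%.

-0.6%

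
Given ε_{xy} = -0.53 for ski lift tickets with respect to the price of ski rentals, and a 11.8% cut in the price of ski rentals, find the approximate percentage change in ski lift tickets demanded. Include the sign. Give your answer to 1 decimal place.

6.3%

%ΔQ ≈ ε × %ΔP of ski rentals = -0.53 × (-11.8%) = 6.3%.
Demand for ski lift tickets rises by about 6.3%.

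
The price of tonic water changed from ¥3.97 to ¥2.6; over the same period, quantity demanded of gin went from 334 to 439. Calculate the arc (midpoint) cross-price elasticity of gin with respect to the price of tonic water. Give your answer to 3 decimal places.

-0.651

ΔQ_A = 439 − 334 = 105; ΔP_B = 2.6 − 3.97 = -1.37.
Midpoints: Q̄_A = 386.5, P̄_B = 3.29.
ε = (ΔQ_A/Q̄_A)/(ΔP_B/P̄_B) = (105/386.5)/(-1.37/3.29) ≈ -0.651.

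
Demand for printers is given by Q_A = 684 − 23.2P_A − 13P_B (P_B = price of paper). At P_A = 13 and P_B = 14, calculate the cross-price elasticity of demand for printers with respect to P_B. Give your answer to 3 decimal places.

At P_A = 13 and P_B = 14: Q_A = 200.4.
∂Q_A/∂P_B = -13.
ε = (∂Q_A/∂P_B)(P_B/Q_A) = -13 × (14/200.4) ≈ -0.908.
Since ε < 0, printers and paper are complements.

-0.908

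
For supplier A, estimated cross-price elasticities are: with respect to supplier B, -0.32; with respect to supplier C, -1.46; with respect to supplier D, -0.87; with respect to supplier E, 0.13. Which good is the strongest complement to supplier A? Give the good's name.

supplier C

Complements have ε < 0. The most negative value is -1.46 (supplier C).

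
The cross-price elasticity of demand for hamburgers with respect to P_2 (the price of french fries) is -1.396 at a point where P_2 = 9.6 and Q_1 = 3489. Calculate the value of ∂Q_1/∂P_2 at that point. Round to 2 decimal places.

ε = (∂Q_1/∂P_2)·(P_2/Q_1) ⇒ ∂Q_1/∂P_2 = ε·Q_1/P_2 = -1.396 × 3489/9.6 ≈ -507.36.

-507.36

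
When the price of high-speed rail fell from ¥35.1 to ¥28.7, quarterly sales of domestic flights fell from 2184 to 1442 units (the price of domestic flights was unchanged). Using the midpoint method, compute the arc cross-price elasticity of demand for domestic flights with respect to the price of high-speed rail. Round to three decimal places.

2.040

ΔQ_A = 1442 − 2184 = -742; ΔP_B = 28.7 − 35.1 = -6.4.
Midpoints: Q̄_A = 1813.0, P̄_B = 31.90.
ε = (ΔQ_A/Q̄_A)/(ΔP_B/P̄_B) = (-742/1813.0)/(-6.4/31.90) ≈ 2.040.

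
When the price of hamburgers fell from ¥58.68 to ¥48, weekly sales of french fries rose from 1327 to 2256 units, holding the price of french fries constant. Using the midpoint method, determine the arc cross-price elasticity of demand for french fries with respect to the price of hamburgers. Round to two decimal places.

-2.59

ΔQ_A = 2256 − 1327 = 929; ΔP_B = 48 − 58.68 = -10.68.
Midpoints: Q̄_A = 1791.5, P̄_B = 53.34.
ε = (ΔQ_A/Q̄_A)/(ΔP_B/P̄_B) = (929/1791.5)/(-10.68/53.34) ≈ -2.59.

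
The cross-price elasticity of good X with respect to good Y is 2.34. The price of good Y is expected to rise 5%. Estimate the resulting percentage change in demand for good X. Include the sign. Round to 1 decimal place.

11.7%

%ΔQ ≈ ε × %ΔP of good Y = 2.34 × (5%) = 11.7%.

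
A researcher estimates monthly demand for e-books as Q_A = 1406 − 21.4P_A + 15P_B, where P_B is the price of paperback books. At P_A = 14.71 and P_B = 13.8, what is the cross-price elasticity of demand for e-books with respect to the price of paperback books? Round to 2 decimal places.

At P_A = 14.71 and P_B = 13.8: Q_A = 1298.206.
∂Q_A/∂P_B = 15.
ε = (∂Q_A/∂P_B)(P_B/Q_A) = 15 × (13.8/1298.206) ≈ 0.16.
Since ε > 0, e-books and paperback books are substitutes.

0.16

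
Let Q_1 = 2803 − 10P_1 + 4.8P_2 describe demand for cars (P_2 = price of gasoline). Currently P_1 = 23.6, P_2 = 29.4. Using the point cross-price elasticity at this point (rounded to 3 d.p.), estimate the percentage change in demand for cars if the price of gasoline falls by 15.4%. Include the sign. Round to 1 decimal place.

At P_1 = 23.6, P_2 = 29.4: Q_1 = 2708.12.
∂Q_1/∂P_2 = 4.8.
ε = (∂Q_1/∂P_2)(P_2/Q_1) = 4.8000 × 29.4/2708.12 ≈ 0.052.
%ΔQ_1 ≈ ε × %ΔP_2 = 0.052 × (-15.4%) = -0.8%.

-0.8%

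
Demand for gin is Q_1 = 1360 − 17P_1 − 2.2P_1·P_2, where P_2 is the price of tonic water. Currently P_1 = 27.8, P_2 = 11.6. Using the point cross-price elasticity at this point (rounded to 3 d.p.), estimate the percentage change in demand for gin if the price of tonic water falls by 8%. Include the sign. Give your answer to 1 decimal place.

At P_1 = 27.8, P_2 = 11.6: Q_1 = 177.944.
∂Q_1/∂P_2 = -2.2P_1 = -61.1600.
ε = (∂Q_1/∂P_2)(P_2/Q_1) = -61.1600 × 11.6/177.944 ≈ -3.987.
%ΔQ_1 ≈ ε × %ΔP_2 = -3.987 × (-8%) = 31.9%.

31.9%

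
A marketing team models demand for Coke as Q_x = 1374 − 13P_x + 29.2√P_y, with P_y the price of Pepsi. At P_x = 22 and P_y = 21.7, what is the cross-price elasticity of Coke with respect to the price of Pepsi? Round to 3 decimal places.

0.056

At P_x = 22 and P_y = 21.7: Q_x = 1224.023.
∂Q_x/∂P_y = 29.2/(2√P_y) = 29.2/(2√21.7) = 3.1342.
ε = (∂Q_x/∂P_y)(P_y/Q_x) = 3.1342 × (21.7/1224.023) ≈ 0.056.
ε > 0: substitutes.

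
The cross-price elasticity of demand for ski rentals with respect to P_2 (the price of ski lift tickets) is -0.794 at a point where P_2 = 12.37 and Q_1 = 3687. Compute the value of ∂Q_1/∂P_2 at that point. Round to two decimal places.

ε = (∂Q_1/∂P_2)·(P_2/Q_1) ⇒ ∂Q_1/∂P_2 = ε·Q_1/P_2 = -0.794 × 3687/12.37 ≈ -236.66.

-236.66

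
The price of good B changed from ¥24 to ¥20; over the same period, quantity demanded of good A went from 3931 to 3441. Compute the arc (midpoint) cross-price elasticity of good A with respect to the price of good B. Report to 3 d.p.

0.731

ΔQ_A = 3441 − 3931 = -490; ΔP_B = 20 − 24 = -4.
Midpoints: Q̄_A = 3686.0, P̄_B = 22.00.
ε = (ΔQ_A/Q̄_A)/(ΔP_B/P̄_B) = (-490/3686.0)/(-4/22.00) ≈ 0.731.
ε > 0: good A and good B are substitutes.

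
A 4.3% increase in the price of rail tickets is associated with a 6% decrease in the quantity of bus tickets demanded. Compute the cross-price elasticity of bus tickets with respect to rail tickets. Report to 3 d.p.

ε = (%ΔQ of bus tickets) / (%ΔP of rail tickets) = (-6%) / (4.3%) ≈ -1.395.

-1.395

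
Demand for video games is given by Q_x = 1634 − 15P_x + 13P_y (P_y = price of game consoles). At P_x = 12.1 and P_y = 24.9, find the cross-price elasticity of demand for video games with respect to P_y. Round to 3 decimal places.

At P_x = 12.1 and P_y = 24.9: Q_x = 1776.2.
∂Q_x/∂P_y = 13.
ε = (∂Q_x/∂P_y)(P_y/Q_x) = 13 × (24.9/1776.2) ≈ 0.182.

0.182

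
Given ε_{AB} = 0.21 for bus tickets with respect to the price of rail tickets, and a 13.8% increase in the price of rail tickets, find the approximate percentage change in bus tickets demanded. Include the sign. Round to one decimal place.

2.9%

%ΔQ ≈ ε × %ΔP of rail tickets = 0.21 × (13.8%) = 2.9%.
Demand for bus tickets rises by about 2.9%.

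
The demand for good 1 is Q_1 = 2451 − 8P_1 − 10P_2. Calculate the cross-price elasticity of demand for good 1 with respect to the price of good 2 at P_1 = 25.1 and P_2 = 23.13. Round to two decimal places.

At P_1 = 25.1 and P_2 = 23.13: Q_1 = 2018.9.
∂Q_1/∂P_2 = -10.
ε = (∂Q_1/∂P_2)(P_2/Q_1) = -10 × (23.13/2018.9) ≈ -0.11.

-0.11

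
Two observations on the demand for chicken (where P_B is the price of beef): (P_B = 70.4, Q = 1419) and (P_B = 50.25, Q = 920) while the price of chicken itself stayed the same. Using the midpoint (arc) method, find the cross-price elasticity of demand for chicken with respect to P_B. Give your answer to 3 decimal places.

ΔQ_A = 920 − 1419 = -499; ΔP_B = 50.25 − 70.4 = -20.15.
Midpoints: Q̄_A = 1169.5, P̄_B = 60.33.
ε = (ΔQ_A/Q̄_A)/(ΔP_B/P̄_B) = (-499/1169.5)/(-20.15/60.33) ≈ 1.277.

1.277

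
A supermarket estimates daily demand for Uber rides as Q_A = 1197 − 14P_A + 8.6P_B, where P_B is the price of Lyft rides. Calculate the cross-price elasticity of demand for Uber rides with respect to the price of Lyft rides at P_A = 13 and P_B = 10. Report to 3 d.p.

0.078

At P_A = 13 and P_B = 10: Q_A = 1101.
∂Q_A/∂P_B = 8.6.
ε = (∂Q_A/∂P_B)(P_B/Q_A) = 8.6 × (10/1101) ≈ 0.078.
Since ε > 0, Uber rides and Lyft rides are substitutes.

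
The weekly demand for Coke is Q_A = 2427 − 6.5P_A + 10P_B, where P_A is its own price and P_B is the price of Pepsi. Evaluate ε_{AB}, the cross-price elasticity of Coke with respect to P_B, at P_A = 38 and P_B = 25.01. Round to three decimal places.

0.103

At P_A = 38 and P_B = 25.01: Q_A = 2430.1.
∂Q_A/∂P_B = 10.
ε = (∂Q_A/∂P_B)(P_B/Q_A) = 10 × (25.01/2430.1) ≈ 0.103.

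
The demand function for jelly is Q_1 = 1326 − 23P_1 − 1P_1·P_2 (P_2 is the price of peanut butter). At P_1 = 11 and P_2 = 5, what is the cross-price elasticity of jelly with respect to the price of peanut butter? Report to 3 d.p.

At P_1 = 11 and P_2 = 5: Q_1 = 1018.
∂Q_1/∂P_2 = -1P_1 = -1(11) = -11.0000.
ε = (∂Q_1/∂P_2)(P_2/Q_1) = -11.0000 × (5/1018) ≈ -0.054.
ε < 0: complements.

-0.054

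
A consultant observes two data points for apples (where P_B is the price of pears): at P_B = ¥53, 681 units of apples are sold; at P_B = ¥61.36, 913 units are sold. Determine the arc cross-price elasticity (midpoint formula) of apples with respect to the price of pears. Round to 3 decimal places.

ΔQ_A = 913 − 681 = 232; ΔP_B = 61.36 − 53 = 8.36.
Midpoints: Q̄_A = 797.0, P̄_B = 57.18.
ε = (ΔQ_A/Q̄_A)/(ΔP_B/P̄_B) = (232/797.0)/(8.36/57.18) ≈ 1.991.

1.991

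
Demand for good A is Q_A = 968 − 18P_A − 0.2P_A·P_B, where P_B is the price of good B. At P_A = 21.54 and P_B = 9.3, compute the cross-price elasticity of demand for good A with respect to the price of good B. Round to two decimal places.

At P_A = 21.54 and P_B = 9.3: Q_A = 540.216.
∂Q_A/∂P_B = -0.2P_A = -0.2(21.54) = -4.3080.
ε = (∂Q_A/∂P_B)(P_B/Q_A) = -4.3080 × (9.3/540.216) ≈ -0.07.

-0.07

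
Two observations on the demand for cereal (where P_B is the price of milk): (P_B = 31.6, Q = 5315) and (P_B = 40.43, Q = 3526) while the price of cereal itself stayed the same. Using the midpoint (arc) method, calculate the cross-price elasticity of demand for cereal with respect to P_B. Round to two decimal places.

-1.65

ΔQ_A = 3526 − 5315 = -1789; ΔP_B = 40.43 − 31.6 = 8.83.
Midpoints: Q̄_A = 4420.5, P̄_B = 36.02.
ε = (ΔQ_A/Q̄_A)/(ΔP_B/P̄_B) = (-1789/4420.5)/(8.83/36.02) ≈ -1.65.
ε < 0: cereal and milk are complements.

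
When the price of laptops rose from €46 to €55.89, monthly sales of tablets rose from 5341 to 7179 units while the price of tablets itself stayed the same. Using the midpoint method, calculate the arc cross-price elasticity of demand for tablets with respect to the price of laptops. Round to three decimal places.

ΔQ_A = 7179 − 5341 = 1838; ΔP_B = 55.89 − 46 = 9.89.
Midpoints: Q̄_A = 6260.0, P̄_B = 50.95.
ε = (ΔQ_A/Q̄_A)/(ΔP_B/P̄_B) = (1838/6260.0)/(9.89/50.95) ≈ 1.512.

1.512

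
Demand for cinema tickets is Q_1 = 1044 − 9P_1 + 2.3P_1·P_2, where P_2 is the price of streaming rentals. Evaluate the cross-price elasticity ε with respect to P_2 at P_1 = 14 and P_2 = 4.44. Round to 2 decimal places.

0.13

At P_1 = 14 and P_2 = 4.44: Q_1 = 1060.968.
∂Q_1/∂P_2 = 2.3P_1 = 2.3(14) = 32.2000.
ε = (∂Q_1/∂P_2)(P_2/Q_1) = 32.2000 × (4.44/1060.968) ≈ 0.13.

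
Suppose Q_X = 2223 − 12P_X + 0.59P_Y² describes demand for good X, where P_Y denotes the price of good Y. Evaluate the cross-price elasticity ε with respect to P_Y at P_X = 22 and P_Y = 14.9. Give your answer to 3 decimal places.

At P_X = 22 and P_Y = 14.9: Q_X = 2089.986.
∂Q_X/∂P_Y = 1.18P_Y = 1.18(14.9) = 17.5820.
ε = (∂Q_X/∂P_Y)(P_Y/Q_X) = 17.5820 × (14.9/2089.986) ≈ 0.125.
ε > 0: substitutes.

0.125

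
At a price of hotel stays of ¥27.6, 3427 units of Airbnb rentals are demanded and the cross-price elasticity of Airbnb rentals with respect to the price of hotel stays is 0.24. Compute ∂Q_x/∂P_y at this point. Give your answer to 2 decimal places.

29.80

ε = (∂Q_x/∂P_y)·(P_y/Q_x) ⇒ ∂Q_x/∂P_y = ε·Q_x/P_y = 0.24 × 3427/27.6 ≈ 29.80.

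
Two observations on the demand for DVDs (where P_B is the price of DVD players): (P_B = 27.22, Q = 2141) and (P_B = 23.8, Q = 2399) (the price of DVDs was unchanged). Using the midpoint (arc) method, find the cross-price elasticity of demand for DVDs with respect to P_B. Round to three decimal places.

-0.848

ΔQ_A = 2399 − 2141 = 258; ΔP_B = 23.8 − 27.22 = -3.42.
Midpoints: Q̄_A = 2270.0, P̄_B = 25.51.
ε = (ΔQ_A/Q̄_A)/(ΔP_B/P̄_B) = (258/2270.0)/(-3.42/25.51) ≈ -0.848.
ε < 0: DVDs and DVD players are complements.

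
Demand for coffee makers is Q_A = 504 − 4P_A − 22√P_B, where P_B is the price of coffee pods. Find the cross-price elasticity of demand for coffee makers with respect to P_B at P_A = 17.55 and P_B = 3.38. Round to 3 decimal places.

-0.051

At P_A = 17.55 and P_B = 3.38: Q_A = 393.353.
∂Q_A/∂P_B = -22/(2√P_B) = -22/(2√3.38) = -5.9832.
ε = (∂Q_A/∂P_B)(P_B/Q_A) = -5.9832 × (3.38/393.353) ≈ -0.051.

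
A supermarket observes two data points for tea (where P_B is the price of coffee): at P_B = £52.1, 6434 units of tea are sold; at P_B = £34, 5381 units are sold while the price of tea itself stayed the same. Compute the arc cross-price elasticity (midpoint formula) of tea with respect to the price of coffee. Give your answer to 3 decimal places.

ΔQ_A = 5381 − 6434 = -1053; ΔP_B = 34 − 52.1 = -18.1.
Midpoints: Q̄_A = 5907.5, P̄_B = 43.05.
ε = (ΔQ_A/Q̄_A)/(ΔP_B/P̄_B) = (-1053/5907.5)/(-18.1/43.05) ≈ 0.424.

0.424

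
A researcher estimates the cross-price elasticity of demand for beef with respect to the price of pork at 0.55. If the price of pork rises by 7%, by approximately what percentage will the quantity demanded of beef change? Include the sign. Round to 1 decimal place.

3.9%

%ΔQ ≈ ε × %ΔP of pork = 0.55 × (7%) = 3.9%.
Demand for beef rises by about 3.9%.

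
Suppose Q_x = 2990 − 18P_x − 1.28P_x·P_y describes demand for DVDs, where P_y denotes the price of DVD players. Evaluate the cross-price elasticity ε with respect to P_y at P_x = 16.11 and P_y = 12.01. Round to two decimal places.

-0.10

At P_x = 16.11 and P_y = 12.01: Q_x = 2452.364.
∂Q_x/∂P_y = -1.28P_x = -1.28(16.11) = -20.6208.
ε = (∂Q_x/∂P_y)(P_y/Q_x) = -20.6208 × (12.01/2452.364) ≈ -0.10.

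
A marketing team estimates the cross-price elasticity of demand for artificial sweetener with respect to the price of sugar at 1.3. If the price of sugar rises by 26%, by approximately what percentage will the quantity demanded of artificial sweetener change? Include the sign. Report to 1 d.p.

%ΔQ ≈ ε × %ΔP of sugar = 1.3 × (26%) = 33.8%.

33.8%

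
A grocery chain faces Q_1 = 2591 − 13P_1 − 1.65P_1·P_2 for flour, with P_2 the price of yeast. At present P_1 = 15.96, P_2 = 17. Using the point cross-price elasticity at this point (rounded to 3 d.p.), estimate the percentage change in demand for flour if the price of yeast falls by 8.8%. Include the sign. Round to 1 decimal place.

At P_1 = 15.96, P_2 = 17: Q_1 = 1935.842.
∂Q_1/∂P_2 = -1.65P_1 = -26.3340.
ε = (∂Q_1/∂P_2)(P_2/Q_1) = -26.3340 × 17/1935.842 ≈ -0.231.
%ΔQ_1 ≈ ε × %ΔP_2 = -0.231 × (-8.8%) = 2.0%.

2.0%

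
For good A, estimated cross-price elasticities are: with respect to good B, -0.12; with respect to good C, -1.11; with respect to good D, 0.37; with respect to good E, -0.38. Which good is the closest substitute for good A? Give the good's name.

Substitutes have ε > 0. Among the positive values, 0.37 (good D) is largest.

good D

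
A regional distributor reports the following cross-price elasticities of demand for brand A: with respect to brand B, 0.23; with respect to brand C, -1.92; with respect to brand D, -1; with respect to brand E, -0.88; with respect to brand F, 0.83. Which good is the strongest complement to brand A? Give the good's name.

brand C

Complements have ε < 0. The most negative value is -1.92 (brand C).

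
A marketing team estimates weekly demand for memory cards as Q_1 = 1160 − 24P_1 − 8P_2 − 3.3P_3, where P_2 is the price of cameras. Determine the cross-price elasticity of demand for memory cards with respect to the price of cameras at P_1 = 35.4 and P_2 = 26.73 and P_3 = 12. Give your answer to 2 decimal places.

-3.75

At P_1 = 35.4 and P_2 = 26.73 and P_3 = 12: Q_1 = 56.96.
∂Q_1/∂P_2 = -8.
ε = (∂Q_1/∂P_2)(P_2/Q_1) = -8 × (26.73/56.96) ≈ -3.75.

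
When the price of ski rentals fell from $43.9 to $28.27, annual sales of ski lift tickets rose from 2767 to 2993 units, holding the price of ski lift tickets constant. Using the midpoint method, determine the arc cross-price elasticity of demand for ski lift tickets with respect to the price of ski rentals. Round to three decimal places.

ΔQ_A = 2993 − 2767 = 226; ΔP_B = 28.27 − 43.9 = -15.63.
Midpoints: Q̄_A = 2880.0, P̄_B = 36.09.
ε = (ΔQ_A/Q̄_A)/(ΔP_B/P̄_B) = (226/2880.0)/(-15.63/36.09) ≈ -0.181.

-0.181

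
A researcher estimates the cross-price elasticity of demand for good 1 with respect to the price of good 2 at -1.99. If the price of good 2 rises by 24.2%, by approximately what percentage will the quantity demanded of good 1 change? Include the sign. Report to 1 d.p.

%ΔQ ≈ ε × %ΔP of good 2 = -1.99 × (24.2%) = -48.2%.

-48.2%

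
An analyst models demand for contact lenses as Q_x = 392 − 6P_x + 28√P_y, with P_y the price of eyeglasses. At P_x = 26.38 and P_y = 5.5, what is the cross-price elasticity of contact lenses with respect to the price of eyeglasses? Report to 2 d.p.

At P_x = 26.38 and P_y = 5.5: Q_x = 299.386.
∂Q_x/∂P_y = 28/(2√P_y) = 28/(2√5.5) = 5.9696.
ε = (∂Q_x/∂P_y)(P_y/Q_x) = 5.9696 × (5.5/299.386) ≈ 0.11.

0.11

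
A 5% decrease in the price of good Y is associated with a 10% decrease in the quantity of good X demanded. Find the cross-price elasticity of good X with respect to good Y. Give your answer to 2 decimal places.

2.00

ε = (%ΔQ of good X) / (%ΔP of good Y) = (-10%) / (-5%) ≈ 2.00.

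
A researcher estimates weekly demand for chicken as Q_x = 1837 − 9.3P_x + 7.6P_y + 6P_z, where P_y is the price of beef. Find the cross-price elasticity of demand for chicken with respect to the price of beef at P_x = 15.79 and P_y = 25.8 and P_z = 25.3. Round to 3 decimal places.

At P_x = 15.79 and P_y = 25.8 and P_z = 25.3: Q_x = 2038.033.
∂Q_x/∂P_y = 7.6.
ε = (∂Q_x/∂P_y)(P_y/Q_x) = 7.6 × (25.8/2038.033) ≈ 0.096.

0.096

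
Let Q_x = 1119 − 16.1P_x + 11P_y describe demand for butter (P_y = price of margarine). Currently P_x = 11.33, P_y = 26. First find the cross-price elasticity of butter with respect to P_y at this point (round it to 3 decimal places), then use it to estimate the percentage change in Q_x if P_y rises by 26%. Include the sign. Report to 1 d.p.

6.1%

At P_x = 11.33, P_y = 26: Q_x = 1222.587.
∂Q_x/∂P_y = 11.
ε = (∂Q_x/∂P_y)(P_y/Q_x) = 11.0000 × 26/1222.587 ≈ 0.234.
%ΔQ_x ≈ ε × %ΔP_y = 0.234 × (26%) = 6.1%.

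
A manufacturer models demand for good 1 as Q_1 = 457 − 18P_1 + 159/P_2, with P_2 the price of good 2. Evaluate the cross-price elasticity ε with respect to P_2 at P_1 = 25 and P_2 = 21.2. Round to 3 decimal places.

-0.517

At P_1 = 25 and P_2 = 21.2: Q_1 = 14.5.
∂Q_1/∂P_2 = −159/P_2² = -0.3538.
ε = (∂Q_1/∂P_2)(P_2/Q_1) = -0.3538 × (21.2/14.5) ≈ -0.517.
ε < 0: complements.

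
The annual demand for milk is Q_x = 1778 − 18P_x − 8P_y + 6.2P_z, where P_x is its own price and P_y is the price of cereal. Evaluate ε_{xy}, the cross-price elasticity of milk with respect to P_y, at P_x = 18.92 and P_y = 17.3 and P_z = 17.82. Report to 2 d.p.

At P_x = 18.92 and P_y = 17.3 and P_z = 17.82: Q_x = 1409.524.
∂Q_x/∂P_y = -8.
ε = (∂Q_x/∂P_y)(P_y/Q_x) = -8 × (17.3/1409.524) ≈ -0.10.
Since ε < 0, milk and cereal are complements.

-0.10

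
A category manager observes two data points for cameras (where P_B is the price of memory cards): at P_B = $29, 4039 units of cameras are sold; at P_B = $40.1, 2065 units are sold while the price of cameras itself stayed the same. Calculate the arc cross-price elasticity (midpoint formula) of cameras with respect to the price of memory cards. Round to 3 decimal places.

-2.013

ΔQ_A = 2065 − 4039 = -1974; ΔP_B = 40.1 − 29 = 11.1.
Midpoints: Q̄_A = 3052.0, P̄_B = 34.55.
ε = (ΔQ_A/Q̄_A)/(ΔP_B/P̄_B) = (-1974/3052.0)/(11.1/34.55) ≈ -2.013.
ε < 0: cameras and memory cards are complements.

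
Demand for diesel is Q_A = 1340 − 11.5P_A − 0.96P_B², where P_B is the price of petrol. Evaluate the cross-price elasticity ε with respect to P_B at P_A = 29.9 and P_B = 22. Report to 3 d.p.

-1.748

At P_A = 29.9 and P_B = 22: Q_A = 531.51.
∂Q_A/∂P_B = -1.92P_B = -1.92(22) = -42.2400.
ε = (∂Q_A/∂P_B)(P_B/Q_A) = -42.2400 × (22/531.51) ≈ -1.748.
ε < 0: complements.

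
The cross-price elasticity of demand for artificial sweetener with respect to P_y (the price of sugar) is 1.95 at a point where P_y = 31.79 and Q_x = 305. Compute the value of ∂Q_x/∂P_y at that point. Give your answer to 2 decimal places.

ε = (∂Q_x/∂P_y)·(P_y/Q_x) ⇒ ∂Q_x/∂P_y = ε·Q_x/P_y = 1.95 × 305/31.79 ≈ 18.71.

18.71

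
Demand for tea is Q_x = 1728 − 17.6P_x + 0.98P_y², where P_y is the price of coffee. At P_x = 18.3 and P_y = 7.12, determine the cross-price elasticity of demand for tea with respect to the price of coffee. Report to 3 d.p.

At P_x = 18.3 and P_y = 7.12: Q_x = 1455.601.
∂Q_x/∂P_y = 1.96P_y = 1.96(7.12) = 13.9552.
ε = (∂Q_x/∂P_y)(P_y/Q_x) = 13.9552 × (7.12/1455.601) ≈ 0.068.

0.068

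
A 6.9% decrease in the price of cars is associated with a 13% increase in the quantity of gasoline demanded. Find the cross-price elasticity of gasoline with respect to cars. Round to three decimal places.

ε = (%ΔQ of gasoline) / (%ΔP of cars) = (13%) / (-6.9%) ≈ -1.884.
Negative cross-price elasticity: complements.

-1.884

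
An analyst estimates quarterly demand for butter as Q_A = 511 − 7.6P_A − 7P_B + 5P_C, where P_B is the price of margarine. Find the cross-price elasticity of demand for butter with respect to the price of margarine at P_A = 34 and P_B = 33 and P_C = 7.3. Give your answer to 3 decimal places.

At P_A = 34 and P_B = 33 and P_C = 7.3: Q_A = 58.1.
∂Q_A/∂P_B = -7.
ε = (∂Q_A/∂P_B)(P_B/Q_A) = -7 × (33/58.1) ≈ -3.976.

-3.976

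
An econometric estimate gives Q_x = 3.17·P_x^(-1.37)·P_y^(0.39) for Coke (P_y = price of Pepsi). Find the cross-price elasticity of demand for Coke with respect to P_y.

In a log-linear (constant-elasticity) demand function, the coefficient on the exponent of P_y is the cross-price elasticity.
ε = 0.39. Positive, so Coke and Pepsi are substitutes.

0.39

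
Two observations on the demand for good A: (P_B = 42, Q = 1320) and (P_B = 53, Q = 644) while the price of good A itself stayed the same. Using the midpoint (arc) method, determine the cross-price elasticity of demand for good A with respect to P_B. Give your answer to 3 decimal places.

ΔQ_A = 644 − 1320 = -676; ΔP_B = 53 − 42 = 11.
Midpoints: Q̄_A = 982.0, P̄_B = 47.50.
ε = (ΔQ_A/Q̄_A)/(ΔP_B/P̄_B) = (-676/982.0)/(11/47.50) ≈ -2.973.

-2.973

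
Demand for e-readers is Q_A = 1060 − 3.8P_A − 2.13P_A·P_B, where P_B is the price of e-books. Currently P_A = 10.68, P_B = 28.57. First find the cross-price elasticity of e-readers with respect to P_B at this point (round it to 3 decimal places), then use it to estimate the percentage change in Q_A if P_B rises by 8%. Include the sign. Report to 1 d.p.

At P_A = 10.68, P_B = 28.57: Q_A = 369.494.
∂Q_A/∂P_B = -2.13P_A = -22.7484.
ε = (∂Q_A/∂P_B)(P_B/Q_A) = -22.7484 × 28.57/369.494 ≈ -1.759.
%ΔQ_A ≈ ε × %ΔP_B = -1.759 × (8%) = -14.1%.

-14.1%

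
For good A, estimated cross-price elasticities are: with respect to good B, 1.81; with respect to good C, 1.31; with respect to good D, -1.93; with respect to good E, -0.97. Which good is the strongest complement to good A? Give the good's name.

good D

Complements have ε < 0. The most negative value is -1.93 (good D).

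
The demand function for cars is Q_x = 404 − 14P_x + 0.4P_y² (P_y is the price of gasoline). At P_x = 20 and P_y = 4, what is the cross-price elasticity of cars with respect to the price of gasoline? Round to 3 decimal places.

0.098

At P_x = 20 and P_y = 4: Q_x = 130.4.
∂Q_x/∂P_y = 0.8P_y = 0.8(4) = 3.2000.
ε = (∂Q_x/∂P_y)(P_y/Q_x) = 3.2000 × (4/130.4) ≈ 0.098.
ε > 0: substitutes.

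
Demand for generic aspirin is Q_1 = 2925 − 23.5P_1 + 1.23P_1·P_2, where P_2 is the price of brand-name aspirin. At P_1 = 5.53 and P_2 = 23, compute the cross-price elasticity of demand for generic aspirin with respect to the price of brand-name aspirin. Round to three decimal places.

0.053

At P_1 = 5.53 and P_2 = 23: Q_1 = 2951.489.
∂Q_1/∂P_2 = 1.23P_1 = 1.23(5.53) = 6.8019.
ε = (∂Q_1/∂P_2)(P_2/Q_1) = 6.8019 × (23/2951.489) ≈ 0.053.
ε > 0: substitutes.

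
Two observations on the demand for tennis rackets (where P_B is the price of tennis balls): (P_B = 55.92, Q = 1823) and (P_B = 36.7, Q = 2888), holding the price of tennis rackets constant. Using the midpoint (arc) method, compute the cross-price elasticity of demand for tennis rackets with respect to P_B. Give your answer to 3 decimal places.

ΔQ_A = 2888 − 1823 = 1065; ΔP_B = 36.7 − 55.92 = -19.22.
Midpoints: Q̄_A = 2355.5, P̄_B = 46.31.
ε = (ΔQ_A/Q̄_A)/(ΔP_B/P̄_B) = (1065/2355.5)/(-19.22/46.31) ≈ -1.089.

-1.089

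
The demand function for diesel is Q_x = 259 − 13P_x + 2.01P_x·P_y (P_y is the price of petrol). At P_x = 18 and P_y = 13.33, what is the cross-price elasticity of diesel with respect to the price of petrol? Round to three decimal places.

0.951

At P_x = 18 and P_y = 13.33: Q_x = 507.279.
∂Q_x/∂P_y = 2.01P_x = 2.01(18) = 36.1800.
ε = (∂Q_x/∂P_y)(P_y/Q_x) = 36.1800 × (13.33/507.279) ≈ 0.951.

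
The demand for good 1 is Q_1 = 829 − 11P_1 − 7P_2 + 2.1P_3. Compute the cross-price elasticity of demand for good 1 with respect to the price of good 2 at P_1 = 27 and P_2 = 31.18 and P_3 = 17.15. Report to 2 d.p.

At P_1 = 27 and P_2 = 31.18 and P_3 = 17.15: Q_1 = 349.755.
∂Q_1/∂P_2 = -7.
ε = (∂Q_1/∂P_2)(P_2/Q_1) = -7 × (31.18/349.755) ≈ -0.62.
Since ε < 0, good 1 and good 2 are complements.

-0.62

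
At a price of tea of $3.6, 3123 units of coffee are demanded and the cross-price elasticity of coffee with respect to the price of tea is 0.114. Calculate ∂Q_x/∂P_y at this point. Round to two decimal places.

ε = (∂Q_x/∂P_y)·(P_y/Q_x) ⇒ ∂Q_x/∂P_y = ε·Q_x/P_y = 0.114 × 3123/3.6 ≈ 98.90.

98.90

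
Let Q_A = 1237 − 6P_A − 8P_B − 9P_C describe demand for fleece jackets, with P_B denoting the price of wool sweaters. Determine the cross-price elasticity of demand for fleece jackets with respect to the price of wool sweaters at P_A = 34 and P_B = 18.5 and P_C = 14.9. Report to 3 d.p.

At P_A = 34 and P_B = 18.5 and P_C = 14.9: Q_A = 750.9.
∂Q_A/∂P_B = -8.
ε = (∂Q_A/∂P_B)(P_B/Q_A) = -8 × (18.5/750.9) ≈ -0.197.

-0.197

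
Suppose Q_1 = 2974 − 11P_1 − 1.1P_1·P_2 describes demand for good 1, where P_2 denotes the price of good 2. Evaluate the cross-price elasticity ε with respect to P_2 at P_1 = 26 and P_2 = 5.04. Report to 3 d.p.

-0.057

At P_1 = 26 and P_2 = 5.04: Q_1 = 2543.856.
∂Q_1/∂P_2 = -1.1P_1 = -1.1(26) = -28.6000.
ε = (∂Q_1/∂P_2)(P_2/Q_1) = -28.6000 × (5.04/2543.856) ≈ -0.057.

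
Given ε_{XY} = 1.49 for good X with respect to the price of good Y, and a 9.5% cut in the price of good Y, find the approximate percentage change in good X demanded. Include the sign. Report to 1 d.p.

-14.2%

%ΔQ ≈ ε × %ΔP of good Y = 1.49 × (-9.5%) = -14.2%.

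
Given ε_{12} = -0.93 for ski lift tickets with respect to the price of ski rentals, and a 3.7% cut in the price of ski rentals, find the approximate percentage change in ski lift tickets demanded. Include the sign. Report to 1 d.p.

3.4%

%ΔQ ≈ ε × %ΔP of ski rentals = -0.93 × (-3.7%) = 3.4%.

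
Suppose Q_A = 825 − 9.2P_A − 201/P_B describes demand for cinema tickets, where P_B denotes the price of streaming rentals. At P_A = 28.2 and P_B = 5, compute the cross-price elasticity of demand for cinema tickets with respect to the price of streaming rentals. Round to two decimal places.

0.08

At P_A = 28.2 and P_B = 5: Q_A = 525.36.
∂Q_A/∂P_B = 201/P_B² = 8.0400.
ε = (∂Q_A/∂P_B)(P_B/Q_A) = 8.0400 × (5/525.36) ≈ 0.08.
ε > 0: substitutes.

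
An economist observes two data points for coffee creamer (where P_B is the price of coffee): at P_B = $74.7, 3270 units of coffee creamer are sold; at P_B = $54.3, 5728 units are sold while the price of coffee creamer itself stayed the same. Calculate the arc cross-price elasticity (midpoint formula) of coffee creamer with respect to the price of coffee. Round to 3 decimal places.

-1.727

ΔQ_A = 5728 − 3270 = 2458; ΔP_B = 54.3 − 74.7 = -20.4.
Midpoints: Q̄_A = 4499.0, P̄_B = 64.50.
ε = (ΔQ_A/Q̄_A)/(ΔP_B/P̄_B) = (2458/4499.0)/(-20.4/64.50) ≈ -1.727.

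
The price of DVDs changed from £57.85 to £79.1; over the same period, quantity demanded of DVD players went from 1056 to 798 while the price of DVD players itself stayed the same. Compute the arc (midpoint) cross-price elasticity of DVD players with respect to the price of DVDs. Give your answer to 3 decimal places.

-0.897

ΔQ_A = 798 − 1056 = -258; ΔP_B = 79.1 − 57.85 = 21.25.
Midpoints: Q̄_A = 927.0, P̄_B = 68.47.
ε = (ΔQ_A/Q̄_A)/(ΔP_B/P̄_B) = (-258/927.0)/(21.25/68.47) ≈ -0.897.
ε < 0: DVD players and DVDs are complements.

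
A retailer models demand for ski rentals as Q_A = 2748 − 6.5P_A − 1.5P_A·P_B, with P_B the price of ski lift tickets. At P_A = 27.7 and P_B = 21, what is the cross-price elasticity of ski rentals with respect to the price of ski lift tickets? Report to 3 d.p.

At P_A = 27.7 and P_B = 21: Q_A = 1695.4.
∂Q_A/∂P_B = -1.5P_A = -1.5(27.7) = -41.5500.
ε = (∂Q_A/∂P_B)(P_B/Q_A) = -41.5500 × (21/1695.4) ≈ -0.515.

-0.515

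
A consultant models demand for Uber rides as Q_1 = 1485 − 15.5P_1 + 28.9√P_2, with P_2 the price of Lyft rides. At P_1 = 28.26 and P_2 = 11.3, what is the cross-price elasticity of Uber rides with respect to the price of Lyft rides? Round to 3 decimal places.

At P_1 = 28.26 and P_2 = 11.3: Q_1 = 1144.119.
∂Q_1/∂P_2 = 28.9/(2√P_2) = 28.9/(2√11.3) = 4.2986.
ε = (∂Q_1/∂P_2)(P_2/Q_1) = 4.2986 × (11.3/1144.119) ≈ 0.042.
ε > 0: substitutes.

0.042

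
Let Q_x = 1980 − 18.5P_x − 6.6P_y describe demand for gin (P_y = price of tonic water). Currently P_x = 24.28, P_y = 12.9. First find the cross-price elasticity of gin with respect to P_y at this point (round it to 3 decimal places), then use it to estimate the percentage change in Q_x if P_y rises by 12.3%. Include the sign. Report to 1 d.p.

-0.7%

At P_x = 24.28, P_y = 12.9: Q_x = 1445.68.
∂Q_x/∂P_y = -6.6.
ε = (∂Q_x/∂P_y)(P_y/Q_x) = -6.6000 × 12.9/1445.68 ≈ -0.059.
%ΔQ_x ≈ ε × %ΔP_y = -0.059 × (12.3%) = -0.7%.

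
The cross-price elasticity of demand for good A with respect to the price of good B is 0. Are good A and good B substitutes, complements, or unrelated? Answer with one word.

ε = 0: demand for good A does not respond to good B's price; the goods are unrelated.

unrelated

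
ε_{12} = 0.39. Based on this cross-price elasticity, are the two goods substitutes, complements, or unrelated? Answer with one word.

ε = 0.39 > 0, so a higher price of good 2 raises demand for good 1: substitutes.

substitutes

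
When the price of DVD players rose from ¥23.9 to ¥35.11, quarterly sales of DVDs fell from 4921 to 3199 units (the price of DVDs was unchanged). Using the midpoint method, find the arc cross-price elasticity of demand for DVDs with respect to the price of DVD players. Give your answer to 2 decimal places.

ΔQ_A = 3199 − 4921 = -1722; ΔP_B = 35.11 − 23.9 = 11.21.
Midpoints: Q̄_A = 4060.0, P̄_B = 29.50.
ε = (ΔQ_A/Q̄_A)/(ΔP_B/P̄_B) = (-1722/4060.0)/(11.21/29.50) ≈ -1.12.

-1.12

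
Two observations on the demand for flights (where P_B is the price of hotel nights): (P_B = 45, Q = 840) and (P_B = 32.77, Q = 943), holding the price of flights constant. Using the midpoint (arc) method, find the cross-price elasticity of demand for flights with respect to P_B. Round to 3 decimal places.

ΔQ_A = 943 − 840 = 103; ΔP_B = 32.77 − 45 = -12.23.
Midpoints: Q̄_A = 891.5, P̄_B = 38.89.
ε = (ΔQ_A/Q̄_A)/(ΔP_B/P̄_B) = (103/891.5)/(-12.23/38.89) ≈ -0.367.
ε < 0: flights and hotel nights are complements.

-0.367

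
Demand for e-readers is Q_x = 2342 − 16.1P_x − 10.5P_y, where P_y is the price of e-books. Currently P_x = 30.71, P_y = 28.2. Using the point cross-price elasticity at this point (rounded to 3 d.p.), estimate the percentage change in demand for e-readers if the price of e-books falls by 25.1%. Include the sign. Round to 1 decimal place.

At P_x = 30.71, P_y = 28.2: Q_x = 1551.469.
∂Q_x/∂P_y = -10.5.
ε = (∂Q_x/∂P_y)(P_y/Q_x) = -10.5000 × 28.2/1551.469 ≈ -0.191.
%ΔQ_x ≈ ε × %ΔP_y = -0.191 × (-25.1%) = 4.8%.

4.8%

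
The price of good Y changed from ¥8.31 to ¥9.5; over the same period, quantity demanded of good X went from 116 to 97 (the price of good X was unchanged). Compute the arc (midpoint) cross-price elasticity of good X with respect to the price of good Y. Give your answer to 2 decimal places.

ΔQ_X = 97 − 116 = -19; ΔP_Y = 9.5 − 8.31 = 1.19.
Midpoints: Q̄_X = 106.5, P̄_Y = 8.91.
ε = (ΔQ_X/Q̄_X)/(ΔP_Y/P̄_Y) = (-19/106.5)/(1.19/8.91) ≈ -1.34.
ε < 0: good X and good Y are complements.

-1.34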